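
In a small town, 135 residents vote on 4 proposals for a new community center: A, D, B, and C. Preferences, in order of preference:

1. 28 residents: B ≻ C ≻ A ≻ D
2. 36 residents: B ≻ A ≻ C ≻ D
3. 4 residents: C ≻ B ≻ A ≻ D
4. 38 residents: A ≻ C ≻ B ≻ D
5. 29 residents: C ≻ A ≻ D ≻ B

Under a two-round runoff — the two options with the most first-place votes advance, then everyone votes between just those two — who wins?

B

Round 1 first-place votes: A 38, D 0, B 64, C 33.
B and A advance.
Runoff: B is preferred to A by 68 voters; A by 67.
B wins the runoff.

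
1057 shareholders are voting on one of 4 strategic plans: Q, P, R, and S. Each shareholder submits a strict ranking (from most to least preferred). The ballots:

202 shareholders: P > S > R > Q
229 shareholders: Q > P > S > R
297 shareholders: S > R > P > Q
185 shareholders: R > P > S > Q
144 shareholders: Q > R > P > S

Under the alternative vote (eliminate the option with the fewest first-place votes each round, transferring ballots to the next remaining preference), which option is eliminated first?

Round 1: Q 373, P 202, R 185, S 297. Eliminate R.

R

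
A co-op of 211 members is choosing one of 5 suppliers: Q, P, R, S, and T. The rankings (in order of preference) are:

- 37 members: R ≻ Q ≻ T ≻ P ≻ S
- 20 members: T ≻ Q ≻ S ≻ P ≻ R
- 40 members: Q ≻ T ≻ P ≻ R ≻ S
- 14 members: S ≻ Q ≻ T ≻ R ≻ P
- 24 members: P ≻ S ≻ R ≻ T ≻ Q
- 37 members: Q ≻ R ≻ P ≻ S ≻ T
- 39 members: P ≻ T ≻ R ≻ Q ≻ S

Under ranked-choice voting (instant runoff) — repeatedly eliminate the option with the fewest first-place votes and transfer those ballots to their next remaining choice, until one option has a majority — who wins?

Round 1: Q 77, P 63, R 37, S 14, T 20. Eliminate S.
Round 2: Q 91, P 63, R 37, T 20. Eliminate T.
Round 3: Q 111, P 63, R 37. Q has a majority.

Q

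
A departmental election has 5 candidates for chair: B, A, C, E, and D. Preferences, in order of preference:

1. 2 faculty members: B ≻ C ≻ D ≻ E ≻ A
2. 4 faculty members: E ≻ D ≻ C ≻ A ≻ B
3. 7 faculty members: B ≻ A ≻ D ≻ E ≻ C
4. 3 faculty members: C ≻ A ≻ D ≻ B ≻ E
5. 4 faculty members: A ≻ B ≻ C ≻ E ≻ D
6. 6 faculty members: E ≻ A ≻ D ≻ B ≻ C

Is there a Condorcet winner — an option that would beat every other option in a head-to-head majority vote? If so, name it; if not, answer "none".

A

A vs B: 17–9 for A.
A vs C: 17–9 for A.
A vs E: 14–12 for A.
A vs D: 20–6 for A.
A beats every other option head-to-head.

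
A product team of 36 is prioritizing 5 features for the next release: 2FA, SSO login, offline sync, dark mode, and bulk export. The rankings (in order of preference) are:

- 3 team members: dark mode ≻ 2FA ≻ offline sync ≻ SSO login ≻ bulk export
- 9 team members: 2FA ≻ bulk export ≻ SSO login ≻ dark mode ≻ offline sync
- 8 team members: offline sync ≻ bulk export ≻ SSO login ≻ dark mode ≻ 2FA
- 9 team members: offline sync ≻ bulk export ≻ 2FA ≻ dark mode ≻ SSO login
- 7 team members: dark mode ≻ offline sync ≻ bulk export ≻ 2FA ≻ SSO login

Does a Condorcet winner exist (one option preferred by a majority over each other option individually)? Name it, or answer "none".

none

Checking pairwise contests:
offline sync beats 2FA 24–12.
2FA beats SSO login 28–8.
dark mode beats offline sync 19–17.
bulk export beats dark mode 26–10.
offline sync beats bulk export 27–9.
Every option loses at least one head-to-head, so there is no Condorcet winner.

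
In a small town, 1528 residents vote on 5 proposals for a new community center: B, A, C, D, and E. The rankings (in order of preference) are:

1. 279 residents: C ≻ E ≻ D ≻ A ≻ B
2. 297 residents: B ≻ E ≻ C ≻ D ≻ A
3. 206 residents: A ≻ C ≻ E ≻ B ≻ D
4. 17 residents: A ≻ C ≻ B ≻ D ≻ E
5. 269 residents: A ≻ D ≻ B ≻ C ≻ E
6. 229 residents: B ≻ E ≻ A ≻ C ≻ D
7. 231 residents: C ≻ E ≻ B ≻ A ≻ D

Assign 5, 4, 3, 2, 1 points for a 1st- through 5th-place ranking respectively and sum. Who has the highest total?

C

B: 279·1 + 297·5 + 206·2 + 17·3 + 269·3 + 229·5 + 231·3 = 4872
A: 279·2 + 297·1 + 206·5 + 17·5 + 269·5 + 229·3 + 231·2 = 4464
C: 279·5 + 297·3 + 206·4 + 17·4 + 269·2 + 229·2 + 231·5 = 5329
D: 279·3 + 297·2 + 206·1 + 17·2 + 269·4 + 229·1 + 231·1 = 3207
E: 279·4 + 297·4 + 206·3 + 17·1 + 269·1 + 229·4 + 231·4 = 5048
C has the highest Borda score (5329).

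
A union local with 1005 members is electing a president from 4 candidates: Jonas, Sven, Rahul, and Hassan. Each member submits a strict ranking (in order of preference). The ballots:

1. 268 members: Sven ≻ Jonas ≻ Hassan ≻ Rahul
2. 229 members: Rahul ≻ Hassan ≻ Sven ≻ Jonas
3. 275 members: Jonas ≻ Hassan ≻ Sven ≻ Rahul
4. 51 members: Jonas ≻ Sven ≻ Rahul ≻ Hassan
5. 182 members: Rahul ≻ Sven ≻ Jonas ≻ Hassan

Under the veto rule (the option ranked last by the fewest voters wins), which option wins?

Sven

Last-place votes: Jonas 229, Sven 0, Rahul 543, Hassan 233.
Sven is ranked last by the fewest voters, so Sven wins.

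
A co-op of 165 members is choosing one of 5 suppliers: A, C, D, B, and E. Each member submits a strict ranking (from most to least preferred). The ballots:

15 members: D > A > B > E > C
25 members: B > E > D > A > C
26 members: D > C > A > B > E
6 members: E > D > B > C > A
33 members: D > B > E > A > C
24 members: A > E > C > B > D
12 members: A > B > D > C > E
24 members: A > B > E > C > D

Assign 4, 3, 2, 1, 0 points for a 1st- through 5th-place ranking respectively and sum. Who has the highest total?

B

A: 15·3 + 25·1 + 26·2 + 6·0 + 33·1 + 24·4 + 12·4 + 24·4 = 395
C: 15·0 + 25·0 + 26·3 + 6·1 + 33·0 + 24·2 + 12·1 + 24·1 = 168
D: 15·4 + 25·2 + 26·4 + 6·3 + 33·4 + 24·0 + 12·2 + 24·0 = 388
B: 15·2 + 25·4 + 26·1 + 6·2 + 33·3 + 24·1 + 12·3 + 24·3 = 399
E: 15·1 + 25·3 + 26·0 + 6·4 + 33·2 + 24·3 + 12·0 + 24·2 = 300
B has the highest Borda score (399).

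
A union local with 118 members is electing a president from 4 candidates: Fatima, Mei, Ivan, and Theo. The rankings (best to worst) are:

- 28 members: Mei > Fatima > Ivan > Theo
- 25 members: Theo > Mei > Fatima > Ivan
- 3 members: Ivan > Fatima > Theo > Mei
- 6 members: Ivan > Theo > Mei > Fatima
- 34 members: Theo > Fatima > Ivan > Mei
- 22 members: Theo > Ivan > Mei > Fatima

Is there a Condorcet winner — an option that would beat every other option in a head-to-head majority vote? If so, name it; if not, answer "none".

Theo

Theo vs Fatima: 87–31 for Theo.
Theo vs Mei: 90–28 for Theo.
Theo vs Ivan: 81–37 for Theo.
Theo beats every other option head-to-head.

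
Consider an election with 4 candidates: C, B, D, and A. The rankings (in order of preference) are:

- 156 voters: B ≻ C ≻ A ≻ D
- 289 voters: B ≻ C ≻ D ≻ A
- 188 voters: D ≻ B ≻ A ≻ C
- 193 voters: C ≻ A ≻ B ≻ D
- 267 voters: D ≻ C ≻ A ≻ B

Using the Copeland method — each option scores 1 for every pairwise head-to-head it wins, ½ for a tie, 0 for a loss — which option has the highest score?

C: beats D and A; loses to B → score 2.
B: beats C, D, and A → score 3.
D: beats A; loses to C and B → score 1.
A: loses to C, B, and D → score 0.
B has the best pairwise record.

B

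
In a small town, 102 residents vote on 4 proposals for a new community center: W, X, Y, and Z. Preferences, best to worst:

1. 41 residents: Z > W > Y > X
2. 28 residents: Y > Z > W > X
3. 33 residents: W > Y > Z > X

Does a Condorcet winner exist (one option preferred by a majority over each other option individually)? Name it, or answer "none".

Checking pairwise contests:
Z beats W 69–33.
W beats X 102–0.
W beats Y 74–28.
Y beats Z 61–41.
Every option loses at least one head-to-head, so there is no Condorcet winner.

none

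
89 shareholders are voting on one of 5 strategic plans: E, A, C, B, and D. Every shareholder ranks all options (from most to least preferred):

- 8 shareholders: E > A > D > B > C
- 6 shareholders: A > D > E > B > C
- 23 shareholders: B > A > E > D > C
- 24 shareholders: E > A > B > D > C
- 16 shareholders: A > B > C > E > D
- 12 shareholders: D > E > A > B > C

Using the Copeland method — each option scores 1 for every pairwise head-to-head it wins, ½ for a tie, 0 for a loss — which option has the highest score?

A

E: beats C, B, and D; loses to A → score 3.
A: beats E, C, B, and D → score 4.
C: loses to E, A, B, and D → score 0.
B: beats C and D; loses to E and A → score 2.
D: beats C; loses to E, A, and B → score 1.
A has the best pairwise record.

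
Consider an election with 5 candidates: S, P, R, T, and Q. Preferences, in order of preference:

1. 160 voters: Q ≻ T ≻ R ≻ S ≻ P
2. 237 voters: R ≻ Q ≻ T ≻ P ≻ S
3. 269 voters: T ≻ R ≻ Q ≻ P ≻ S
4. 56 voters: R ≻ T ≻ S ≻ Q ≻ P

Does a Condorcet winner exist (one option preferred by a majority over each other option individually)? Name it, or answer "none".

none

Checking pairwise contests:
P beats S 506–216.
R beats P 722–0.
T beats R 429–293.
Q beats T 397–325.
R beats Q 562–160.
Every option loses at least one head-to-head, so there is no Condorcet winner.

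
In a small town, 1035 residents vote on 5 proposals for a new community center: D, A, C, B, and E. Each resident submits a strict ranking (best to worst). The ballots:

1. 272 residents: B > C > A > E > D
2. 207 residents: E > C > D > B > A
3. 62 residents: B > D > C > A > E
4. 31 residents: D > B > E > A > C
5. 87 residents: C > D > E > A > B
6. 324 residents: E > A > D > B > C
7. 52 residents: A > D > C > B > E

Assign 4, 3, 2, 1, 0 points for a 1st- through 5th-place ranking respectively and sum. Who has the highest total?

E

D: 272·0 + 207·2 + 62·3 + 31·4 + 87·3 + 324·2 + 52·3 = 1789
A: 272·2 + 207·0 + 62·1 + 31·1 + 87·1 + 324·3 + 52·4 = 1904
C: 272·3 + 207·3 + 62·2 + 31·0 + 87·4 + 324·0 + 52·2 = 2013
B: 272·4 + 207·1 + 62·4 + 31·3 + 87·0 + 324·1 + 52·1 = 2012
E: 272·1 + 207·4 + 62·0 + 31·2 + 87·2 + 324·4 + 52·0 = 2632
E has the highest Borda score (2632).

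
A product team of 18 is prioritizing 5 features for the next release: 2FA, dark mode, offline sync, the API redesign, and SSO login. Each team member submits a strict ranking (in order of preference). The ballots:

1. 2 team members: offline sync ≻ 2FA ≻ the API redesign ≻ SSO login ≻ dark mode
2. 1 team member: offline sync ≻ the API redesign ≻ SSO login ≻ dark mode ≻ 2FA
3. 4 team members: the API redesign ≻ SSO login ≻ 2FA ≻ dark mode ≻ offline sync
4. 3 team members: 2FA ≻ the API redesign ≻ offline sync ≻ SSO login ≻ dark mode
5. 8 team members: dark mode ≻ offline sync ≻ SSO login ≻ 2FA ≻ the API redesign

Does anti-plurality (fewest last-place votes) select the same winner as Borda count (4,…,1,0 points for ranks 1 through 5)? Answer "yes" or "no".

no

Anti-plurality — last-place votes: 2FA 1, dark mode 5, offline sync 4, the API redesign 8, SSO login 0. Winner: SSO login.
Borda — scores: 2FA 34, dark mode 37, offline sync 42, the API redesign 32, SSO login 35. Winner: offline sync.
The two methods disagree.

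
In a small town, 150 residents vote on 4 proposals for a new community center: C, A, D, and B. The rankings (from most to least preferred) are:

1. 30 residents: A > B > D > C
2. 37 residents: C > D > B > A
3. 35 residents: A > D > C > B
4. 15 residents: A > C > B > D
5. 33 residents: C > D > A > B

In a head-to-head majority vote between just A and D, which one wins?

Voters preferring A to D: 80; preferring D to A: 70.
A wins the head-to-head.

A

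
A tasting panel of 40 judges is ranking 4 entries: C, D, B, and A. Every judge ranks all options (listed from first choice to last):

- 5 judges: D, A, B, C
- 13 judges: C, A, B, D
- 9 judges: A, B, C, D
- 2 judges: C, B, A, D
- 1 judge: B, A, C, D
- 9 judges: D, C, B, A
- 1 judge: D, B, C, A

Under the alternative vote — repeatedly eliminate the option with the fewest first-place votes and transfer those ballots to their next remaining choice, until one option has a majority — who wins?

C

Round 1: C 15, D 15, B 1, A 9. Eliminate B.
Round 2: C 15, D 15, A 10. Eliminate A.
Round 3: C 25, D 15. C has a majority.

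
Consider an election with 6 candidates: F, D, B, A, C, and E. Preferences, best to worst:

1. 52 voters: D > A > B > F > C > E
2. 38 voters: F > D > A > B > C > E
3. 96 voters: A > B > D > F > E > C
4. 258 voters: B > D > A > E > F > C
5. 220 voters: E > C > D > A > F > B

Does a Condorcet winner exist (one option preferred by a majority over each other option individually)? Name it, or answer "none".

Checking pairwise contests:
D beats F 626–38.
B beats D 354–310.
A beats B 406–258.
D beats A 568–96.
F beats C 444–220.
D beats E 444–220.
Every option loses at least one head-to-head, so there is no Condorcet winner.

none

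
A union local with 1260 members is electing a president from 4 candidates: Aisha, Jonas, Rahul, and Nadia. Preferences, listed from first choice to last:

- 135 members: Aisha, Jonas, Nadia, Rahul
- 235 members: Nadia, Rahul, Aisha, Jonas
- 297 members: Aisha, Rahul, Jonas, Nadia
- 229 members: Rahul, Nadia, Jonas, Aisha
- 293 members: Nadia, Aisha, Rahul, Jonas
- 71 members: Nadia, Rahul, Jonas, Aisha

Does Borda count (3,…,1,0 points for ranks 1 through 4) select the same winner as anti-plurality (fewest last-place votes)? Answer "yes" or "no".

Borda — scores: Aisha 2117, Jonas 867, Rahul 2186, Nadia 2390. Winner: Nadia.
Anti-plurality — last-place votes: Aisha 300, Jonas 528, Rahul 135, Nadia 297. Winner: Rahul.
The two methods disagree.

no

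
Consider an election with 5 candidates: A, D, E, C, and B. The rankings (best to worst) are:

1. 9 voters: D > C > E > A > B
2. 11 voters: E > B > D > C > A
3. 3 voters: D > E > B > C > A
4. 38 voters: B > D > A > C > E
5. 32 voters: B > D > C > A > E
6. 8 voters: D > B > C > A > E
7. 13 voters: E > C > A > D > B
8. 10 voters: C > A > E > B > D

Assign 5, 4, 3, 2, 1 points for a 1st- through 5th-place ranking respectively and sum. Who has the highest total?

B

A: 9·2 + 11·1 + 3·1 + 38·3 + 32·2 + 8·2 + 13·3 + 10·4 = 305
D: 9·5 + 11·3 + 3·5 + 38·4 + 32·4 + 8·5 + 13·2 + 10·1 = 449
E: 9·3 + 11·5 + 3·4 + 38·1 + 32·1 + 8·1 + 13·5 + 10·3 = 267
C: 9·4 + 11·2 + 3·2 + 38·2 + 32·3 + 8·3 + 13·4 + 10·5 = 362
B: 9·1 + 11·4 + 3·3 + 38·5 + 32·5 + 8·4 + 13·1 + 10·2 = 477
B has the highest Borda score (477).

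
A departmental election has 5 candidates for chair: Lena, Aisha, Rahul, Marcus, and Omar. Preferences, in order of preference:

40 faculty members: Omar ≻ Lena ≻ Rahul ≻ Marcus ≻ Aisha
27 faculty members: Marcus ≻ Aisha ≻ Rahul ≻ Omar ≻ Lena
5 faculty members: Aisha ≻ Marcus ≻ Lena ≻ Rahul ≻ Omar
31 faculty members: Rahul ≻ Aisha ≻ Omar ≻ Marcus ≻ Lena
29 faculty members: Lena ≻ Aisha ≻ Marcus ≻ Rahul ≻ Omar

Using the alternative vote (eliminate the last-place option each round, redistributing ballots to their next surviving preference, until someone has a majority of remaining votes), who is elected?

Round 1: Lena 29, Aisha 5, Rahul 31, Marcus 27, Omar 40. Eliminate Aisha.
Round 2: Lena 29, Rahul 31, Marcus 32, Omar 40. Eliminate Lena.
Round 3: Rahul 31, Marcus 61, Omar 40. Eliminate Rahul.
Round 4: Marcus 61, Omar 71. Omar has a majority.

Omar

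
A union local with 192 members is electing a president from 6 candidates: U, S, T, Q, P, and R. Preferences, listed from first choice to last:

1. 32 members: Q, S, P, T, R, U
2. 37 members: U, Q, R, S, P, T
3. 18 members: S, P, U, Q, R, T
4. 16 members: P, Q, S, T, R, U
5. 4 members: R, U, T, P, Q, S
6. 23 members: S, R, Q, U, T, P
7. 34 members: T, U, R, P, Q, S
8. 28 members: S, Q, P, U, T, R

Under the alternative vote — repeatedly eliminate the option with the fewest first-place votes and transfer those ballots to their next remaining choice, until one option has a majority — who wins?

S

Round 1: U 37, S 69, T 34, Q 32, P 16, R 4. Eliminate R.
Round 2: U 41, S 69, T 34, Q 32, P 16. Eliminate P.
Round 3: U 41, S 69, T 34, Q 48. Eliminate T.
Round 4: U 75, S 69, Q 48. Eliminate Q.
Round 5: U 75, S 117. S has a majority.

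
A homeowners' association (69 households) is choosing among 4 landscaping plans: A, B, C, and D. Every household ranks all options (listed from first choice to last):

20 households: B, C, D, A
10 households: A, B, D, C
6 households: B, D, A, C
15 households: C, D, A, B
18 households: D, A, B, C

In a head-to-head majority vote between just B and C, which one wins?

Voters preferring B to C: 54; preferring C to B: 15.
B wins the head-to-head.

B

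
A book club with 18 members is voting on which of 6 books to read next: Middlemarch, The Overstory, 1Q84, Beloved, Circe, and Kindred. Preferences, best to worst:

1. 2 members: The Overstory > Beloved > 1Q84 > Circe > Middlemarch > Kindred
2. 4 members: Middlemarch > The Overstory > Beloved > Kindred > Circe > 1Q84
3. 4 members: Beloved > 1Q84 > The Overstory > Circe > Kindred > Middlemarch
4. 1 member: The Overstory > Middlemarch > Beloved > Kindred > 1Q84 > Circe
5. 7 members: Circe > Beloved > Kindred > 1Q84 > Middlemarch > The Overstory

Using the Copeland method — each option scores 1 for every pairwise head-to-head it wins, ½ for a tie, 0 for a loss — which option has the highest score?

Middlemarch: beats The Overstory; loses to 1Q84, Beloved, Circe, and Kindred → score 1.
The Overstory: beats Circe and Kindred; loses to Middlemarch, 1Q84, and Beloved → score 2.
1Q84: beats Middlemarch and The Overstory; loses to Beloved, Circe, and Kindred → score 2.
Beloved: beats Middlemarch, The Overstory, 1Q84, Circe, and Kindred → score 5.
Circe: beats Middlemarch, 1Q84, and Kindred; loses to The Overstory and Beloved → score 3.
Kindred: beats Middlemarch and 1Q84; loses to The Overstory, Beloved, and Circe → score 2.
Beloved has the best pairwise record.

Beloved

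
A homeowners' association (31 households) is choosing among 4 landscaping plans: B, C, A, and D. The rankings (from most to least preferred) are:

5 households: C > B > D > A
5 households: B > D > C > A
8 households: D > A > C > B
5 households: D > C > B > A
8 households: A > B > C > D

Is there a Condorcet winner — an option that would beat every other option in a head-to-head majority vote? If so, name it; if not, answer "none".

none

Checking pairwise contests:
C beats B 18–13.
A beats C 16–15.
D beats A 23–8.
B beats D 18–13.
Every option loses at least one head-to-head, so there is no Condorcet winner.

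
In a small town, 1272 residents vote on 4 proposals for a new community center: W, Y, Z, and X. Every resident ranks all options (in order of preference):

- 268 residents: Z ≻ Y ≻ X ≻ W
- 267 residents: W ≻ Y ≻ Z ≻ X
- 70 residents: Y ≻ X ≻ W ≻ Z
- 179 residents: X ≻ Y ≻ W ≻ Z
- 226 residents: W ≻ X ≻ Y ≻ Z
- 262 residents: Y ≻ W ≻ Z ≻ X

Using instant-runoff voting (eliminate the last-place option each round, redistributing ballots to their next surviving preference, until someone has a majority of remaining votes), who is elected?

Y

Round 1: W 493, Y 332, Z 268, X 179. Eliminate X.
Round 2: W 493, Y 511, Z 268. Eliminate Z.
Round 3: W 493, Y 779. Y has a majority.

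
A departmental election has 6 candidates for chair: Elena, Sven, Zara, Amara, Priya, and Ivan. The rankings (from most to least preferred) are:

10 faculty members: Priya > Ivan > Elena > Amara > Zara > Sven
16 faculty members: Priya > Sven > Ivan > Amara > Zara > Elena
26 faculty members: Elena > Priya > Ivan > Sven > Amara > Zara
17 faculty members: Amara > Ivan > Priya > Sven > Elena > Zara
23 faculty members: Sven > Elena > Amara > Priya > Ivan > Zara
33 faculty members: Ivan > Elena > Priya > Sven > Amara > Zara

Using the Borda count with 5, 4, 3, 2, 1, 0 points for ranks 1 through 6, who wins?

Elena: 10·3 + 16·0 + 26·5 + 17·1 + 23·4 + 33·4 = 401
Sven: 10·0 + 16·4 + 26·2 + 17·2 + 23·5 + 33·2 = 331
Zara: 10·1 + 16·1 + 26·0 + 17·0 + 23·0 + 33·0 = 26
Amara: 10·2 + 16·2 + 26·1 + 17·5 + 23·3 + 33·1 = 265
Priya: 10·5 + 16·5 + 26·4 + 17·3 + 23·2 + 33·3 = 430
Ivan: 10·4 + 16·3 + 26·3 + 17·4 + 23·1 + 33·5 = 422
Priya has the highest Borda score (430).

Priya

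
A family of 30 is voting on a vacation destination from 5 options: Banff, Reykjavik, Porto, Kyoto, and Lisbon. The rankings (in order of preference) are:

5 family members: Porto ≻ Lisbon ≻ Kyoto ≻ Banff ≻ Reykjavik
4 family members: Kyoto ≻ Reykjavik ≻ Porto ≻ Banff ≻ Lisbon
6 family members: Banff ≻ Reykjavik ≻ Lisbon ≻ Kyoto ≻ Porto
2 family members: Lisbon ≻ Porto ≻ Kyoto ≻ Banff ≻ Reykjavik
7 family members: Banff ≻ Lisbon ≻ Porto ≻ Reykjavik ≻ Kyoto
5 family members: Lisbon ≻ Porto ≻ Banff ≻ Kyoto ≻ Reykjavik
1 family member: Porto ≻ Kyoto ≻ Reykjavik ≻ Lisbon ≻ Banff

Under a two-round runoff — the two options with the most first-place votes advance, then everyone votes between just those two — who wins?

Round 1 first-place votes: Banff 13, Reykjavik 0, Porto 6, Kyoto 4, Lisbon 7.
Banff and Lisbon advance.
Runoff: Banff is preferred to Lisbon by 17 voters; Lisbon by 13.
Banff wins the runoff.

Banff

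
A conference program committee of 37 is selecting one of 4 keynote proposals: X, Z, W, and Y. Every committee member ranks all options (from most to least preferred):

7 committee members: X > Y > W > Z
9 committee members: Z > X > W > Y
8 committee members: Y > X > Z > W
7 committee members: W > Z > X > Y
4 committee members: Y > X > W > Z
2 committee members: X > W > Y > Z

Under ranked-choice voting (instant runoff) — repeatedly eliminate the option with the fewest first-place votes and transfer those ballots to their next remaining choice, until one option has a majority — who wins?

Round 1: X 9, Z 9, W 7, Y 12. Eliminate W.
Round 2: X 9, Z 16, Y 12. Eliminate X.
Round 3: Z 16, Y 21. Y has a majority.

Y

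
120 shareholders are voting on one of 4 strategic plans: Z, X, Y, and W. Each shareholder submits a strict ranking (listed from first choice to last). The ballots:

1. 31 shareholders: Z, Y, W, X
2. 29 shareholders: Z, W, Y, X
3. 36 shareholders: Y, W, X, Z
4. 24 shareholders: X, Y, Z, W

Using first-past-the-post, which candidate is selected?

First-place votes: Z 60, X 24, Y 36, W 0.
Z has the most first-place votes.

Z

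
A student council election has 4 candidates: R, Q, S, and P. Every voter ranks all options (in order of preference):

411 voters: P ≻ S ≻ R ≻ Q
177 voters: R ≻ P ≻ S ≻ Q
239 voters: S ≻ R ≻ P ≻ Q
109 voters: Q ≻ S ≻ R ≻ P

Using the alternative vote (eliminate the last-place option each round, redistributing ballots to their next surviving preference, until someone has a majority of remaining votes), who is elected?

P

Round 1: R 177, Q 109, S 239, P 411. Eliminate Q.
Round 2: R 177, S 348, P 411. Eliminate R.
Round 3: S 348, P 588. P has a majority.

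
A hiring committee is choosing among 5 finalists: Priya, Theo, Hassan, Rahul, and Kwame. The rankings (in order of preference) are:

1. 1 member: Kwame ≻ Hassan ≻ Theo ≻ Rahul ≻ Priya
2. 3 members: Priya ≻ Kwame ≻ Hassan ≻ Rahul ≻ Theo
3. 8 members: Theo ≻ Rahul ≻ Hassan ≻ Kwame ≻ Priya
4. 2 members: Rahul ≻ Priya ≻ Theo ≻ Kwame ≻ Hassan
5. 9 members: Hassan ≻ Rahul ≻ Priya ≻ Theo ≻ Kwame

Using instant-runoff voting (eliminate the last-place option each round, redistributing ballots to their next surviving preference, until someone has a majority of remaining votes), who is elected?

Round 1: Priya 3, Theo 8, Hassan 9, Rahul 2, Kwame 1. Eliminate Kwame.
Round 2: Priya 3, Theo 8, Hassan 10, Rahul 2. Eliminate Rahul.
Round 3: Priya 5, Theo 8, Hassan 10. Eliminate Priya.
Round 4: Theo 10, Hassan 13. Hassan has a majority.

Hassan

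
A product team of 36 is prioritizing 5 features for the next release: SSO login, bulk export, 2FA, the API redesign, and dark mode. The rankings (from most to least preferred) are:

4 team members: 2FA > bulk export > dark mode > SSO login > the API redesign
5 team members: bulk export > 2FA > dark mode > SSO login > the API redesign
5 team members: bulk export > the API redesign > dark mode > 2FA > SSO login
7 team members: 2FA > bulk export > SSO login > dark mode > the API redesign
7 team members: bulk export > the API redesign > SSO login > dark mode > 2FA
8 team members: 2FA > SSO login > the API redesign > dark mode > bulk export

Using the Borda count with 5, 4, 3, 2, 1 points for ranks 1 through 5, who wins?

bulk export

SSO login: 4·2 + 5·2 + 5·1 + 7·3 + 7·3 + 8·4 = 97
bulk export: 4·4 + 5·5 + 5·5 + 7·4 + 7·5 + 8·1 = 137
2FA: 4·5 + 5·4 + 5·2 + 7·5 + 7·1 + 8·5 = 132
the API redesign: 4·1 + 5·1 + 5·4 + 7·1 + 7·4 + 8·3 = 88
dark mode: 4·3 + 5·3 + 5·3 + 7·2 + 7·2 + 8·2 = 86
bulk export has the highest Borda score (137).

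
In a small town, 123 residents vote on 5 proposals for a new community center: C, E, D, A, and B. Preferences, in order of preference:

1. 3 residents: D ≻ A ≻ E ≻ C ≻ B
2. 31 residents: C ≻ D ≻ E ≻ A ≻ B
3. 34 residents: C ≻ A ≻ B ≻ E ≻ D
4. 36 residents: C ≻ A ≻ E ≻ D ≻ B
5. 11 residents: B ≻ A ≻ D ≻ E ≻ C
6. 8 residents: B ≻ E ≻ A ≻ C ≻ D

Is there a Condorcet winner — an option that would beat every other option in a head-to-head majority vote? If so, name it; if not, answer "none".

C vs E: 101–22 for C.
C vs D: 109–14 for C.
C vs A: 101–22 for C.
C vs B: 104–19 for C.
C beats every other option head-to-head.

C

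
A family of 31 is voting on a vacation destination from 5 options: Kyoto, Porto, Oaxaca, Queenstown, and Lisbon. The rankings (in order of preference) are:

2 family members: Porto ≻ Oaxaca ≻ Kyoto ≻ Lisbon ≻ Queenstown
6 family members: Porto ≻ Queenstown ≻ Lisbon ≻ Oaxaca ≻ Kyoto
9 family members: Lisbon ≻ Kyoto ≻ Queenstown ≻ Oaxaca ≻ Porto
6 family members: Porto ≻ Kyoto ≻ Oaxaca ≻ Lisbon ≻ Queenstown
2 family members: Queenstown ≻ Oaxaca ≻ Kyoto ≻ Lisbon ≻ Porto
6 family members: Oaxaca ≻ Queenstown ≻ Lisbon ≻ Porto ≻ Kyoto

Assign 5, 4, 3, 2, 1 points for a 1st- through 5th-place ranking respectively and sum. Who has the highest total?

Lisbon

Kyoto: 2·3 + 6·1 + 9·4 + 6·4 + 2·3 + 6·1 = 84
Porto: 2·5 + 6·5 + 9·1 + 6·5 + 2·1 + 6·2 = 93
Oaxaca: 2·4 + 6·2 + 9·2 + 6·3 + 2·4 + 6·5 = 94
Queenstown: 2·1 + 6·4 + 9·3 + 6·1 + 2·5 + 6·4 = 93
Lisbon: 2·2 + 6·3 + 9·5 + 6·2 + 2·2 + 6·3 = 101
Lisbon has the highest Borda score (101).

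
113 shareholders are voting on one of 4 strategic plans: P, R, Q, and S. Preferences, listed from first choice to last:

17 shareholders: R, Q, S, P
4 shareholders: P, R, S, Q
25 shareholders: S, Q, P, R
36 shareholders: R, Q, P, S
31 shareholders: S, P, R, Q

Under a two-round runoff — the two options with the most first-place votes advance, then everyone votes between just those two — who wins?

R

Round 1 first-place votes: P 4, R 53, Q 0, S 56.
S and R advance.
Runoff: S is preferred to R by 56 voters; R by 57.
R wins the runoff.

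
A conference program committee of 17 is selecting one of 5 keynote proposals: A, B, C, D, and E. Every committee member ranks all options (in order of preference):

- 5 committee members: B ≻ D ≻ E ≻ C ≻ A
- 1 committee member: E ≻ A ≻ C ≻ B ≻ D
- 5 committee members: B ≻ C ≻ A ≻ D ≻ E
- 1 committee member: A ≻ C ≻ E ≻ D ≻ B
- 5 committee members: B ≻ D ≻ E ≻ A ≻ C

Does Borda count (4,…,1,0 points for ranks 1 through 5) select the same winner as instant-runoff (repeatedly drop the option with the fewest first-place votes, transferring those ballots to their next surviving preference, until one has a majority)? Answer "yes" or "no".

Borda — scores: A 22, B 61, C 25, D 36, E 26. Winner: B.
Instant-runoff — R1 A 1, B 15, C 0, D 0, E 1 (B winner). Winner: B.
The two methods agree.

yes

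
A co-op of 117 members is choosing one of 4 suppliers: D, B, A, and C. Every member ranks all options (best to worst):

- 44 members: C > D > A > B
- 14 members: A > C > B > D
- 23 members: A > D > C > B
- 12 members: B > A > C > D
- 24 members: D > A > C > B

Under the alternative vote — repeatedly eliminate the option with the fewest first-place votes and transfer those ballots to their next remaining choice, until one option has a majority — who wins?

A

Round 1: D 24, B 12, A 37, C 44. Eliminate B.
Round 2: D 24, A 49, C 44. Eliminate D.
Round 3: A 73, C 44. A has a majority.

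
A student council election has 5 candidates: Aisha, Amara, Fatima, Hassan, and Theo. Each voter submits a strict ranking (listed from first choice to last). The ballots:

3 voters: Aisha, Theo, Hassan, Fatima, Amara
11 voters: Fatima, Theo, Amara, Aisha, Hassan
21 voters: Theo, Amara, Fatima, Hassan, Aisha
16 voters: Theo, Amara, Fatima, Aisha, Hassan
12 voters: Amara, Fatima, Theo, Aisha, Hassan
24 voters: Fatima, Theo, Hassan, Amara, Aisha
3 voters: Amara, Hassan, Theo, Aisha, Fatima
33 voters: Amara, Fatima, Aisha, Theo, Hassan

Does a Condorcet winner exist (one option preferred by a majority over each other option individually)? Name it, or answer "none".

Checking pairwise contests:
Amara beats Aisha 120–3.
Theo beats Amara 75–48.
Amara beats Fatima 85–38.
Aisha beats Hassan 75–48.
Fatima beats Theo 80–43.
Every option loses at least one head-to-head, so there is no Condorcet winner.

none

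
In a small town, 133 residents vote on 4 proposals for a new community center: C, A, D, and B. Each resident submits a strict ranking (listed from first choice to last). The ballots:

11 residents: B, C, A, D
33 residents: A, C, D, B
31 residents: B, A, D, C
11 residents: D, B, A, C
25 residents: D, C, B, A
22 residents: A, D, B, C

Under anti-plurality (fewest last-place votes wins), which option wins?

D

Last-place votes: C 64, A 25, D 11, B 33.
D is ranked last by the fewest voters, so D wins.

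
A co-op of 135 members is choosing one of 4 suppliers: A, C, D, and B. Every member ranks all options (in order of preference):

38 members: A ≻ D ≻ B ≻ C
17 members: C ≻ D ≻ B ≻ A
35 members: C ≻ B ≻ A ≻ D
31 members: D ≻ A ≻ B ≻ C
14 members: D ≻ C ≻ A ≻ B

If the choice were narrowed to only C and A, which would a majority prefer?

Voters preferring C to A: 66; preferring A to C: 69.
A wins the head-to-head.

A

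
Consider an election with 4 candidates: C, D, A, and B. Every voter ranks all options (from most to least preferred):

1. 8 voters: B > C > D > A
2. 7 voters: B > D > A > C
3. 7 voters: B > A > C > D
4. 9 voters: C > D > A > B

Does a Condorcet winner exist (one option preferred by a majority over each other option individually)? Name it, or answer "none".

B vs C: 22–9 for B.
B vs D: 22–9 for B.
B vs A: 22–9 for B.
B beats every other option head-to-head.

B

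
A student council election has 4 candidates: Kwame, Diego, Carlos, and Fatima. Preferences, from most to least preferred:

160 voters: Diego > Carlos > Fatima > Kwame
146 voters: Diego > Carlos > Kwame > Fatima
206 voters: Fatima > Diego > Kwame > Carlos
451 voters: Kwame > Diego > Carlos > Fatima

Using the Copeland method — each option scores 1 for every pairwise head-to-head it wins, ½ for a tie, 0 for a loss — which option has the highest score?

Diego

Kwame: beats Carlos and Fatima; loses to Diego → score 2.
Diego: beats Kwame, Carlos, and Fatima → score 3.
Carlos: beats Fatima; loses to Kwame and Diego → score 1.
Fatima: loses to Kwame, Diego, and Carlos → score 0.
Diego has the best pairwise record.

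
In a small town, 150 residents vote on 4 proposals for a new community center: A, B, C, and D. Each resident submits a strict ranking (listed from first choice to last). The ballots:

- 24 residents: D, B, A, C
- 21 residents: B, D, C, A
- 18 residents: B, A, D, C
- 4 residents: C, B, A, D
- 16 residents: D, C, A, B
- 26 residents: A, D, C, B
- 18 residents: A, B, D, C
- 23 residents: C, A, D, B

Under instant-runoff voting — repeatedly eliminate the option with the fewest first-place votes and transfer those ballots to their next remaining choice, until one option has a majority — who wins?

Round 1: A 44, B 39, C 27, D 40. Eliminate C.
Round 2: A 67, B 43, D 40. Eliminate D.
Round 3: A 83, B 67. A has a majority.

A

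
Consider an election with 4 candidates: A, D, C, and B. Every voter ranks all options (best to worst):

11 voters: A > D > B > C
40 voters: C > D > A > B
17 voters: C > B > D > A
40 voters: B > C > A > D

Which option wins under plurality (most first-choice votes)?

C

First-place votes: A 11, D 0, C 57, B 40.
C has the most first-place votes.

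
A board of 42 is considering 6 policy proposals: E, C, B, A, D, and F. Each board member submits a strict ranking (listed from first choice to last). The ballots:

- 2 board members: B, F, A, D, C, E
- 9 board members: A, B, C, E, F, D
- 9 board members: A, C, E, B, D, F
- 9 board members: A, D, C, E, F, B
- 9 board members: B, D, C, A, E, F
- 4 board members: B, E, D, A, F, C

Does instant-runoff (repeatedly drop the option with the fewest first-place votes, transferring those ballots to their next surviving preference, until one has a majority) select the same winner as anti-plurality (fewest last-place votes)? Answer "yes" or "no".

Instant-runoff — R1 E 0, C 0, B 15, A 27, D 0, F 0 (A winner). Winner: A.
Anti-plurality — last-place votes: E 2, C 4, B 9, A 0, D 9, F 18. Winner: A.
The two methods agree.

yes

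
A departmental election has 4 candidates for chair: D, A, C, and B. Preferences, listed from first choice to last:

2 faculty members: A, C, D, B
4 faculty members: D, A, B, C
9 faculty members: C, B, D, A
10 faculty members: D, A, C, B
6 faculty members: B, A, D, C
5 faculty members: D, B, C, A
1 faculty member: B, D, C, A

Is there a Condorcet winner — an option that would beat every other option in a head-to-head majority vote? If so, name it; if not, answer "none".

D

D vs A: 29–8 for D.
D vs C: 26–11 for D.
D vs B: 21–16 for D.
D beats every other option head-to-head.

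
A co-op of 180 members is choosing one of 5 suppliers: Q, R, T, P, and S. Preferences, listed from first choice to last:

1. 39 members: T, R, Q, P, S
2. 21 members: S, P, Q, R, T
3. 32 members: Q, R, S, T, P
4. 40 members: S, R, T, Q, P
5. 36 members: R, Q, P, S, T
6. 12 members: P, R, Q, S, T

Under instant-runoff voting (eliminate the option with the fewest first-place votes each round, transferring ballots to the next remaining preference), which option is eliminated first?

Round 1: Q 32, R 36, T 39, P 12, S 61. Eliminate P.

P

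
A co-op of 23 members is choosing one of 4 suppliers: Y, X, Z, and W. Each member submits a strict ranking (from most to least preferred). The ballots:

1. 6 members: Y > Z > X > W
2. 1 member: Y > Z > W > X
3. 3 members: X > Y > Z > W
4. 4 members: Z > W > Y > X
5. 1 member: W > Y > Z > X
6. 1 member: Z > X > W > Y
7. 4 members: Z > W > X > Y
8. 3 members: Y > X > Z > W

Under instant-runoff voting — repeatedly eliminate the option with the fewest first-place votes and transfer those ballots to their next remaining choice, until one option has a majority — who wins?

Y

Round 1: Y 10, X 3, Z 9, W 1. Eliminate W.
Round 2: Y 11, X 3, Z 9. Eliminate X.
Round 3: Y 14, Z 9. Y has a majority.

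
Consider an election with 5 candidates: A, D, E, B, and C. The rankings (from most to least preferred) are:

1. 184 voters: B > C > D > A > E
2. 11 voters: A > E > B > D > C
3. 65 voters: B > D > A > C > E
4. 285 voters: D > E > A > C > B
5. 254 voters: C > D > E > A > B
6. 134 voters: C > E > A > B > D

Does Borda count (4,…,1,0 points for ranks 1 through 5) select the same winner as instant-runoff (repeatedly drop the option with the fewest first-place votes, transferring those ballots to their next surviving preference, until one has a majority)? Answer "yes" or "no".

Borda — scores: A 1450, D 2476, E 1798, B 1152, C 2454. Winner: D.
Instant-runoff — R1 A 11, D 285, E 0, B 249, C 388 (E out); R2 A 11, D 285, B 249, C 388 (A out); R3 D 285, B 260, C 388 (B out); R4 D 361, C 572 (C winner). Winner: C.
The two methods disagree.

no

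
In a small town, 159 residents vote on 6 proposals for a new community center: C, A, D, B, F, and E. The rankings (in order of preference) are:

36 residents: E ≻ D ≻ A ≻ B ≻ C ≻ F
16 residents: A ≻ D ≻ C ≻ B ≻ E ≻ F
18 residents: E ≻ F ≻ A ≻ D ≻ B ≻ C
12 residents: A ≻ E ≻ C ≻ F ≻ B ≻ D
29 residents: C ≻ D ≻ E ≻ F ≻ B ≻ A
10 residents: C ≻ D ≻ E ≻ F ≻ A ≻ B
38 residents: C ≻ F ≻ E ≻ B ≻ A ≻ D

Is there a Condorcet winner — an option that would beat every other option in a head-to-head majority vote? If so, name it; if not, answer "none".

Checking pairwise contests:
A beats C 82–77.
F beats A 95–64.
C beats D 89–70.
C beats B 105–54.
C beats F 141–18.
C beats E 93–66.
Every option loses at least one head-to-head, so there is no Condorcet winner.

none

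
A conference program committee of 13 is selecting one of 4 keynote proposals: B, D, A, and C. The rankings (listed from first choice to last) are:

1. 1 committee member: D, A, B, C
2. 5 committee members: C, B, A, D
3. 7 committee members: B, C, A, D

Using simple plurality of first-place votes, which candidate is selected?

First-place votes: B 7, D 1, A 0, C 5.
B has the most first-place votes.

B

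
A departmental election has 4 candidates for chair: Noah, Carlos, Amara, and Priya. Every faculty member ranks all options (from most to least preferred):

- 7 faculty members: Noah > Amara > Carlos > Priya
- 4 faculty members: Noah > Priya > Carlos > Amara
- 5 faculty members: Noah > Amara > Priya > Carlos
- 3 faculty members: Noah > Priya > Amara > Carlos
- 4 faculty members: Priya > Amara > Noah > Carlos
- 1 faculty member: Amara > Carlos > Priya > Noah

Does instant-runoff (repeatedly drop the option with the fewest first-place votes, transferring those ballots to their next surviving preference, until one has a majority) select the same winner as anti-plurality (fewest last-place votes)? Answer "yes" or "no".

Instant-runoff — R1 Noah 19, Carlos 0, Amara 1, Priya 4 (Noah winner). Winner: Noah.
Anti-plurality — last-place votes: Noah 1, Carlos 12, Amara 4, Priya 7. Winner: Noah.
The two methods agree.

yes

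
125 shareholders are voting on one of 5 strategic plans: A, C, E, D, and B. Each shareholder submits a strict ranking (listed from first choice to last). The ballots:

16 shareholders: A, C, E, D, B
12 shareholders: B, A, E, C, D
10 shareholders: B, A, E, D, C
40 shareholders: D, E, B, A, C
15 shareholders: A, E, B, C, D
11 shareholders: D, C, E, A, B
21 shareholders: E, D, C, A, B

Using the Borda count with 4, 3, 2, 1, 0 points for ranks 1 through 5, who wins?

E

A: 16·4 + 12·3 + 10·3 + 40·1 + 15·4 + 11·1 + 21·1 = 262
C: 16·3 + 12·1 + 10·0 + 40·0 + 15·1 + 11·3 + 21·2 = 150
E: 16·2 + 12·2 + 10·2 + 40·3 + 15·3 + 11·2 + 21·4 = 347
D: 16·1 + 12·0 + 10·1 + 40·4 + 15·0 + 11·4 + 21·3 = 293
B: 16·0 + 12·4 + 10·4 + 40·2 + 15·2 + 11·0 + 21·0 = 198
E has the highest Borda score (347).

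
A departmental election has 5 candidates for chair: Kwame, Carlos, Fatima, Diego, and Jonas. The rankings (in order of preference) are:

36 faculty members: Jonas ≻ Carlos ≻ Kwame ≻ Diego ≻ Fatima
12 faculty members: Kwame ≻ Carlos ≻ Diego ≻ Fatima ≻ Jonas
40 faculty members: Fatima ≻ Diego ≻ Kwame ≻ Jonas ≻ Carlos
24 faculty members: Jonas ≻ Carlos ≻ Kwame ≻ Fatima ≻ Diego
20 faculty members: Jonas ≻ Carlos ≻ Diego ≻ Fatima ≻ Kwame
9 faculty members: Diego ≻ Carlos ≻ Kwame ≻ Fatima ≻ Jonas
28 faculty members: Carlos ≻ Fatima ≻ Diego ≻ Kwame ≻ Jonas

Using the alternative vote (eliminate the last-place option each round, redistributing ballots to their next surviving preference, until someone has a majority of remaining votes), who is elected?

Round 1: Kwame 12, Carlos 28, Fatima 40, Diego 9, Jonas 80. Eliminate Diego.
Round 2: Kwame 12, Carlos 37, Fatima 40, Jonas 80. Eliminate Kwame.
Round 3: Carlos 49, Fatima 40, Jonas 80. Eliminate Fatima.
Round 4: Carlos 49, Jonas 120. Jonas has a majority.

Jonas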